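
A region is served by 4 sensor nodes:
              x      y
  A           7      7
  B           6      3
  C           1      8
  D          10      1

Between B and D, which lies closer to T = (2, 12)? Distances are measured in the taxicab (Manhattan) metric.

B

d(T,B) = |2−6| + |12−3| = 4 + 9 = 13
d(T,D) = |2−10| + |12−1| = 8 + 11 = 19
13 < 19, so B is closer.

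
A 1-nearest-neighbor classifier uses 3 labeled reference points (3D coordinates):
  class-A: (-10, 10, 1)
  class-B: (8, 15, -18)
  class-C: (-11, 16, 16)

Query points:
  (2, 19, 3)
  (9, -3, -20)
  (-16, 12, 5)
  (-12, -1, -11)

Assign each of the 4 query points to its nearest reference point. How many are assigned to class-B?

(2, 19, 3) — d² to each: class-A:229, class-B:493, class-C:347 → nearest is class-A
(9, -3, -20) — d² to each: class-A:971, class-B:329, class-C:2057 → nearest is class-B
(-16, 12, 5) — d² to each: class-A:56, class-B:1114, class-C:162 → nearest is class-A
(-12, -1, -11) — d² to each: class-A:269, class-B:705, class-C:1019 → nearest is class-A
1 of the 4 points has class-B as nearest.

1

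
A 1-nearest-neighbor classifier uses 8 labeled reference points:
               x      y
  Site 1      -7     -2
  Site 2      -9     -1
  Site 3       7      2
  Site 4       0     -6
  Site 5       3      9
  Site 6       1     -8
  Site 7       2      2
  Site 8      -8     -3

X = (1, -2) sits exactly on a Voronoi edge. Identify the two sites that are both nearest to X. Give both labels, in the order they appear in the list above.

Squared distances from X to each site:
d²(X, Site 1) = 64 + 0 = 64
d²(X, Site 2) = 100 + 1 = 101
d²(X, Site 3) = 36 + 16 = 52
d²(X, Site 4) = 1 + 16 = 17
d²(X, Site 5) = 4 + 121 = 125
d²(X, Site 6) = 0 + 36 = 36
d²(X, Site 7) = 1 + 16 = 17
d²(X, Site 8) = 81 + 1 = 82
X is equidistant from Site 4 and Site 7 (both at squared distance 17), and every other site is strictly farther — so X lies on the Site 4–Site 7 Voronoi edge.

Site 4 and Site 7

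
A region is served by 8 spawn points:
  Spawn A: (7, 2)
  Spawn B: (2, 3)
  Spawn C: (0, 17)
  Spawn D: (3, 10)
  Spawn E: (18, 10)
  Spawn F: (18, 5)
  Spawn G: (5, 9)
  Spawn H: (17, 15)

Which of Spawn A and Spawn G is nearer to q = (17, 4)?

Spawn A

Compare squared distances:
d²(q, Spawn A) = (17−7)² + (4−2)² = 100 + 4 = 104
d²(q, Spawn G) = (17−5)² + (4−9)² = 144 + 25 = 169
104 < 169, so Spawn A is closer.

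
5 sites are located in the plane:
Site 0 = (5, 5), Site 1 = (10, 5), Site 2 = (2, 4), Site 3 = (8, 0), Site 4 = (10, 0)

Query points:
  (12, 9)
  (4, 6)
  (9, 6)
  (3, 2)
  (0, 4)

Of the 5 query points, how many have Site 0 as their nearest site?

(12, 9) — d² to each: Site 0:65, Site 1:20, Site 2:125, Site 3:97, Site 4:85 → nearest is Site 1
(4, 6) — d² to each: Site 0:2, Site 1:37, Site 2:8, Site 3:52, Site 4:72 → nearest is Site 0
(9, 6) — d² to each: Site 0:17, Site 1:2, Site 2:53, Site 3:37, Site 4:37 → nearest is Site 1
(3, 2) — d² to each: Site 0:13, Site 1:58, Site 2:5, Site 3:29, Site 4:53 → nearest is Site 2
(0, 4) — d² to each: Site 0:26, Site 1:101, Site 2:4, Site 3:80, Site 4:116 → nearest is Site 2
1 of the 5 points has Site 0 as nearest.

1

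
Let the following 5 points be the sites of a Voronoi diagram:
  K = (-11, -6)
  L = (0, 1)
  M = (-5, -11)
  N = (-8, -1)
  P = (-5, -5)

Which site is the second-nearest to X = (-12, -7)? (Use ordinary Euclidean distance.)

N

Squared Euclidean distances:
|XK|² = (-12−(-11))² + (-7−(-6))² = 1 + 1 = 2
|XL|² = (-12−0)² + (-7−1)² = 144 + 64 = 208
|XM|² = (-12−(-5))² + (-7−(-11))² = 49 + 16 = 65
|XN|² = (-12−(-8))² + (-7−(-1))² = 16 + 36 = 52
|XP|² = (-12−(-5))² + (-7−(-5))² = 49 + 4 = 53
Sorted ascending: K, N, P, … — the second-nearest is N.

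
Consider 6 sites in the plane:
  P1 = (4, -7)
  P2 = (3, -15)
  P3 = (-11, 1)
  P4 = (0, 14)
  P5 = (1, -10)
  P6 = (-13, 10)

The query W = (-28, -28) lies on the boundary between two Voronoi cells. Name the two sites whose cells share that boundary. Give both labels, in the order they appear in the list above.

P2 and P3

Squared distances from W to each site:
|WP1|² = (-28−4)² + (-28−(-7))² = 1024 + 441 = 1465
|WP2|² = (-28−3)² + (-28−(-15))² = 961 + 169 = 1130
|WP3|² = (-28−(-11))² + (-28−1)² = 289 + 841 = 1130
|WP4|² = (-28−0)² + (-28−14)² = 784 + 1764 = 2548
|WP5|² = (-28−1)² + (-28−(-10))² = 841 + 324 = 1165
|WP6|² = (-28−(-13))² + (-28−10)² = 225 + 1444 = 1669
W is equidistant from P2 and P3 (both at squared distance 1130), and every other site is strictly farther — so W lies on the P2–P3 Voronoi edge.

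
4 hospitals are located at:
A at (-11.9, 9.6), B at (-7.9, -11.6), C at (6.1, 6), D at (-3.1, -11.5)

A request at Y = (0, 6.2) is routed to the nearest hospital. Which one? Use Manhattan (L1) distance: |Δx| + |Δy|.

d(Y,A) = |0−(-11.9)| + |6.2−9.6| = 11.9 + 3.4 = 15.3
d(Y,B) = |0−(-7.9)| + |6.2−(-11.6)| = 7.9 + 17.8 = 25.7
d(Y,C) = |0−6.1| + |6.2−6| = 6.1 + 0.2 = 6.3
d(Y,D) = |0−(-3.1)| + |6.2−(-11.5)| = 3.1 + 17.7 = 20.8
The smallest is to C, so Y lies in the Voronoi region of C.

C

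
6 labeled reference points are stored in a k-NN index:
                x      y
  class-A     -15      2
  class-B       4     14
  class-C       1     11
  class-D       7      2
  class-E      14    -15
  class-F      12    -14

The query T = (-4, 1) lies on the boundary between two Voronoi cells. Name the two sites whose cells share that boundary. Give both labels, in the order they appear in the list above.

Squared distances from T to each site:
d²(T, class-A) = (-4−(-15))² + (1−2)² = 121 + 1 = 122
d²(T, class-B) = (-4−4)² + (1−14)² = 64 + 169 = 233
d²(T, class-C) = (-4−1)² + (1−11)² = 25 + 100 = 125
d²(T, class-D) = (-4−7)² + (1−2)² = 121 + 1 = 122
d²(T, class-E) = (-4−14)² + (1−(-15))² = 324 + 256 = 580
d²(T, class-F) = (-4−12)² + (1−(-14))² = 256 + 225 = 481
T is equidistant from class-A and class-D (both at squared distance 122), and every other site is strictly farther — so T lies on the class-A–class-D Voronoi edge.

class-A and class-D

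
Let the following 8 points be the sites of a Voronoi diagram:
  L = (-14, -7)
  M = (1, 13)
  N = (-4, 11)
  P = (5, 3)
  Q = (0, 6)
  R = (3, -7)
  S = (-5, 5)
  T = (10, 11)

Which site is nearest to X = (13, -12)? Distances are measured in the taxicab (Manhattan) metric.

d(X,L) = |13−(-14)| + |-12−(-7)| = 27 + 5 = 32
d(X,M) = |13−1| + |-12−13| = 12 + 25 = 37
d(X,N) = |13−(-4)| + |-12−11| = 17 + 23 = 40
d(X,P) = |13−5| + |-12−3| = 8 + 15 = 23
d(X,Q) = |13−0| + |-12−6| = 13 + 18 = 31
d(X,R) = |13−3| + |-12−(-7)| = 10 + 5 = 15
d(X,S) = |13−(-5)| + |-12−5| = 18 + 17 = 35
d(X,T) = |13−10| + |-12−11| = 3 + 23 = 26
The smallest is to R, so X lies in the Voronoi region of R.

R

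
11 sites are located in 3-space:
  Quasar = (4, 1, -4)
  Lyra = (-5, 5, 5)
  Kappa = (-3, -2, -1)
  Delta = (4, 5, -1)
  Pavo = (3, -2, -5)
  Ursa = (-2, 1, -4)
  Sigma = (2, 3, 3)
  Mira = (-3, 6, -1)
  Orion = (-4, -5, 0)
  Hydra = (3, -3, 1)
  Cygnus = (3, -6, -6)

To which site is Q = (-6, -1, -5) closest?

Squared Euclidean distances:
d²(Q, Quasar) = 100 + 4 + 1 = 105
d²(Q, Lyra) = 1 + 36 + 100 = 137
d²(Q, Kappa) = 9 + 1 + 16 = 26
d²(Q, Delta) = 100 + 36 + 16 = 152
d²(Q, Pavo) = 81 + 1 + 0 = 82
d²(Q, Ursa) = 16 + 4 + 1 = 21
d²(Q, Sigma) = 64 + 16 + 64 = 144
d²(Q, Mira) = 9 + 49 + 16 = 74
d²(Q, Orion) = 4 + 16 + 25 = 45
d²(Q, Hydra) = 81 + 4 + 36 = 121
d²(Q, Cygnus) = 81 + 25 + 1 = 107
Minimum is at Ursa.

Ursa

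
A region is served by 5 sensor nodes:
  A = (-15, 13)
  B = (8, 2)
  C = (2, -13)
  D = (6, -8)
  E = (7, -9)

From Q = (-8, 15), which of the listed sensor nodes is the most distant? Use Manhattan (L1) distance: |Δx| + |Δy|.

E

d(Q,A) = |-8−(-15)| + |15−13| = 7 + 2 = 9
d(Q,B) = |-8−8| + |15−2| = 16 + 13 = 29
d(Q,C) = |-8−2| + |15−(-13)| = 10 + 28 = 38
d(Q,D) = |-8−6| + |15−(-8)| = 14 + 23 = 37
d(Q,E) = |-8−7| + |15−(-9)| = 15 + 24 = 39
The largest is to E.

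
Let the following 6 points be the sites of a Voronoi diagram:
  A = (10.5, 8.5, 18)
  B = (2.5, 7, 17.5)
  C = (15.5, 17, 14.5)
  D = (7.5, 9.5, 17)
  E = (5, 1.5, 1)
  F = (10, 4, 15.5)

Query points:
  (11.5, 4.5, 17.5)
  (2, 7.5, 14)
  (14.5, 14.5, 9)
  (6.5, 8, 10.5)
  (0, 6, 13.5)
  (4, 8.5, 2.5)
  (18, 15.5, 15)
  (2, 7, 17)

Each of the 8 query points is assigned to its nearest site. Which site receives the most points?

B

(11.5, 4.5, 17.5) — d² to each: A:17.25, B:87.25, C:181.25, D:41.25, E:323.5, F:6.5 → nearest is F
(2, 7.5, 14) — d² to each: A:89.25, B:12.75, C:272.75, D:43.25, E:214, F:78.5 → nearest is B
(14.5, 14.5, 9) — d² to each: A:133, B:272.5, C:37.5, D:138, E:323.25, F:172.75 → nearest is C
(6.5, 8, 10.5) — d² to each: A:72.5, B:66, C:178, D:45.5, E:134.75, F:53.25 → nearest is D
(0, 6, 13.5) — d² to each: A:136.75, B:23.25, C:362.25, D:80.75, E:201.5, F:108 → nearest is B
(4, 8.5, 2.5) — d² to each: A:282.5, B:229.5, C:348.5, D:223.5, E:52.25, F:225.25 → nearest is E
(18, 15.5, 15) — d² to each: A:114.25, B:318.75, C:8.75, D:150.25, E:561, F:196.5 → nearest is C
(2, 7, 17) — d² to each: A:75.5, B:0.5, C:288.5, D:36.5, E:295.25, F:75.25 → nearest is B
Tally — B:3, C:2, D:1, E:1, F:1. B captures the most (3).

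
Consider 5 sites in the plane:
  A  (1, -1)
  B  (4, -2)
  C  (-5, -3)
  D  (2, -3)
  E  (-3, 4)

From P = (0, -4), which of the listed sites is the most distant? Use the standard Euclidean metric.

E

Compare squared distances (the ordering matches that of the actual distances):
|PA|² = (0−1)² + (-4−(-1))² = 1 + 9 = 10
|PB|² = (0−4)² + (-4−(-2))² = 16 + 4 = 20
|PC|² = (0−(-5))² + (-4−(-3))² = 25 + 1 = 26
|PD|² = (0−2)² + (-4−(-3))² = 4 + 1 = 5
|PE|² = (0−(-3))² + (-4−4)² = 9 + 64 = 73
The largest is to E.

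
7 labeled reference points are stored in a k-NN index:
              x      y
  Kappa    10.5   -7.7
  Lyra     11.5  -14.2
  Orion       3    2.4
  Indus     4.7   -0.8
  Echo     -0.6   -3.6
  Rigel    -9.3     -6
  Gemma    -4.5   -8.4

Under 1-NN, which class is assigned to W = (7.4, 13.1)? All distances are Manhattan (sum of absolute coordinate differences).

Orion

d(W, Kappa) = |7.4−10.5| + |13.1−(-7.7)| = 3.1 + 20.8 = 23.9
d(W, Lyra) = |7.4−11.5| + |13.1−(-14.2)| = 4.1 + 27.3 = 31.4
d(W, Orion) = |7.4−3| + |13.1−2.4| = 4.4 + 10.7 = 15.1
d(W, Indus) = |7.4−4.7| + |13.1−(-0.8)| = 2.7 + 13.9 = 16.6
d(W, Echo) = |7.4−(-0.6)| + |13.1−(-3.6)| = 8 + 16.7 = 24.7
d(W, Rigel) = |7.4−(-9.3)| + |13.1−(-6)| = 16.7 + 19.1 = 35.8
d(W, Gemma) = |7.4−(-4.5)| + |13.1−(-8.4)| = 11.9 + 21.5 = 33.4
Orion is nearest.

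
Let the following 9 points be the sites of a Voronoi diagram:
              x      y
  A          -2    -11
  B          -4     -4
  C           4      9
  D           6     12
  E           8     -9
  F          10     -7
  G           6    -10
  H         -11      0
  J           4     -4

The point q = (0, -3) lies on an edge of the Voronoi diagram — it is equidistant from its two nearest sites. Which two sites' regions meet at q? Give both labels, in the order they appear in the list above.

B and J

Squared distances from q to each site:
|qA|² = 4 + 64 = 68
|qB|² = 16 + 1 = 17
|qC|² = 16 + 144 = 160
|qD|² = 36 + 225 = 261
|qE|² = 64 + 36 = 100
|qF|² = 100 + 16 = 116
|qG|² = 36 + 49 = 85
|qH|² = 121 + 9 = 130
|qJ|² = 16 + 1 = 17
q is equidistant from B and J (both at squared distance 17), and every other site is strictly farther — so q lies on the B–J Voronoi edge.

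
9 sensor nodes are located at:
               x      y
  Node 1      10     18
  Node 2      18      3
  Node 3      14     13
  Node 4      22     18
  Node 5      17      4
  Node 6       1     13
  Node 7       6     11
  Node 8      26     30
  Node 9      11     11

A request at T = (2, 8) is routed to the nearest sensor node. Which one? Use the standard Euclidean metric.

Squared Euclidean distances:
d²(T, Node 1) = (2−10)² + (8−18)² = 64 + 100 = 164
d²(T, Node 2) = (2−18)² + (8−3)² = 256 + 25 = 281
d²(T, Node 3) = (2−14)² + (8−13)² = 144 + 25 = 169
d²(T, Node 4) = (2−22)² + (8−18)² = 400 + 100 = 500
d²(T, Node 5) = (2−17)² + (8−4)² = 225 + 16 = 241
d²(T, Node 6) = (2−1)² + (8−13)² = 1 + 25 = 26
d²(T, Node 7) = (2−6)² + (8−11)² = 16 + 9 = 25
d²(T, Node 8) = (2−26)² + (8−30)² = 576 + 484 = 1060
d²(T, Node 9) = (2−11)² + (8−11)² = 81 + 9 = 90
Node 7 is nearest.

Node 7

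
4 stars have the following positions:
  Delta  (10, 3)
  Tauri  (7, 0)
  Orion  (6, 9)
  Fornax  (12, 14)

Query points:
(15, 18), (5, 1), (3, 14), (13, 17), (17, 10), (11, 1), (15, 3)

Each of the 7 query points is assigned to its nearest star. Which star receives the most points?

Fornax

(15, 18) — d² to each: Delta:250, Tauri:388, Orion:162, Fornax:25 → nearest is Fornax
(5, 1) — d² to each: Delta:29, Tauri:5, Orion:65, Fornax:218 → nearest is Tauri
(3, 14) — d² to each: Delta:170, Tauri:212, Orion:34, Fornax:81 → nearest is Orion
(13, 17) — d² to each: Delta:205, Tauri:325, Orion:113, Fornax:10 → nearest is Fornax
(17, 10) — d² to each: Delta:98, Tauri:200, Orion:122, Fornax:41 → nearest is Fornax
(11, 1) — d² to each: Delta:5, Tauri:17, Orion:89, Fornax:170 → nearest is Delta
(15, 3) — d² to each: Delta:25, Tauri:73, Orion:117, Fornax:130 → nearest is Delta
Tally — Delta:2, Tauri:1, Orion:1, Fornax:3. Fornax captures the most (3).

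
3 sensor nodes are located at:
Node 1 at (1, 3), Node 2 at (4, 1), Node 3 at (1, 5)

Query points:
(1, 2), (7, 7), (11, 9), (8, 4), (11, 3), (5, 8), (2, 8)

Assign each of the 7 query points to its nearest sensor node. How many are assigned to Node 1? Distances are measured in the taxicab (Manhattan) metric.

(1, 2) — d to each: Node 1:1, Node 2:4, Node 3:3 → nearest is Node 1
(7, 7) — d to each: Node 1:10, Node 2:9, Node 3:8 → nearest is Node 3
(11, 9) — d to each: Node 1:16, Node 2:15, Node 3:14 → nearest is Node 3
(8, 4) — d to each: Node 1:8, Node 2:7, Node 3:8 → nearest is Node 2
(11, 3) — d to each: Node 1:10, Node 2:9, Node 3:12 → nearest is Node 2
(5, 8) — d to each: Node 1:9, Node 2:8, Node 3:7 → nearest is Node 3
(2, 8) — d to each: Node 1:6, Node 2:9, Node 3:4 → nearest is Node 3
1 of the 7 points has Node 1 as nearest.

1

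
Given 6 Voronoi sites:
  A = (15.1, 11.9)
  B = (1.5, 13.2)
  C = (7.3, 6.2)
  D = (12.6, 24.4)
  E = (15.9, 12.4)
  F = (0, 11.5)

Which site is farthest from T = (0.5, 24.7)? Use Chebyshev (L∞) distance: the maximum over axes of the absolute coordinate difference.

C

d(T,A) = max(14.6, 12.8) = 14.6
d(T,B) = max(1, 11.5) = 11.5
d(T,C) = max(6.8, 18.5) = 18.5
d(T,D) = max(12.1, 0.3) = 12.1
d(T,E) = max(15.4, 12.3) = 15.4
d(T,F) = max(0.5, 13.2) = 13.2
The largest is to C.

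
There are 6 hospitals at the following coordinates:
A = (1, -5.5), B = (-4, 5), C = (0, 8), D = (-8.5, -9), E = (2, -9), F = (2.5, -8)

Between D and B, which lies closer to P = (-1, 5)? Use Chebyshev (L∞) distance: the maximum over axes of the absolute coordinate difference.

d(P,D) = max(7.5, 14) = 14
d(P,B) = max(3, 0) = 3
14 > 3, so B is closer.

B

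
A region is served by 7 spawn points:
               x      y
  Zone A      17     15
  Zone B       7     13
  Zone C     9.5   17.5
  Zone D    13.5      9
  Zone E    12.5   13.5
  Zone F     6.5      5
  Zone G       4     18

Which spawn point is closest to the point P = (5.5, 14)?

Compare squared distances (the ordering matches that of the actual distances):
d²(P, Zone A) = (5.5−17)² + (14−15)² = 132.25 + 1 = 133.25
d²(P, Zone B) = (5.5−7)² + (14−13)² = 2.25 + 1 = 3.25
d²(P, Zone C) = (5.5−9.5)² + (14−17.5)² = 16 + 12.25 = 28.25
d²(P, Zone D) = (5.5−13.5)² + (14−9)² = 64 + 25 = 89
d²(P, Zone E) = (5.5−12.5)² + (14−13.5)² = 49 + 0.25 = 49.25
d²(P, Zone F) = (5.5−6.5)² + (14−5)² = 1 + 81 = 82
d²(P, Zone G) = (5.5−4)² + (14−18)² = 2.25 + 16 = 18.25
The smallest is to Zone B, so P lies in the Voronoi region of Zone B.

Zone B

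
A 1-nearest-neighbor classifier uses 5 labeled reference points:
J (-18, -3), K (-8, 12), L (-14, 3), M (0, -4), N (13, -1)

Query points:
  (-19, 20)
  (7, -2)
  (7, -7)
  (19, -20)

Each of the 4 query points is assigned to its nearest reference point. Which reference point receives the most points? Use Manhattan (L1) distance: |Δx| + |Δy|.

(-19, 20) — d to each: J:24, K:19, L:22, M:43, N:53 → nearest is K
(7, -2) — d to each: J:26, K:29, L:26, M:9, N:7 → nearest is N
(7, -7) — d to each: J:29, K:34, L:31, M:10, N:12 → nearest is M
(19, -20) — d to each: J:54, K:59, L:56, M:35, N:25 → nearest is N
Tally — K:1, M:1, N:2. N captures the most (2).

N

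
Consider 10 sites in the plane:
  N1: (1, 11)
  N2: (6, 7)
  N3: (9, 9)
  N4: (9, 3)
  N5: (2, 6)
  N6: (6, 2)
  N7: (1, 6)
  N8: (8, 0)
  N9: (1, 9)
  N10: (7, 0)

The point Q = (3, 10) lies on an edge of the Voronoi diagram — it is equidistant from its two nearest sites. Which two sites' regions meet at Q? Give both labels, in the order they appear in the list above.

Squared distances from Q to each site:
|QN1|² = (3−1)² + (10−11)² = 4 + 1 = 5
|QN2|² = (3−6)² + (10−7)² = 9 + 9 = 18
|QN3|² = (3−9)² + (10−9)² = 36 + 1 = 37
|QN4|² = (3−9)² + (10−3)² = 36 + 49 = 85
|QN5|² = (3−2)² + (10−6)² = 1 + 16 = 17
|QN6|² = (3−6)² + (10−2)² = 9 + 64 = 73
|QN7|² = (3−1)² + (10−6)² = 4 + 16 = 20
|QN8|² = (3−8)² + (10−0)² = 25 + 100 = 125
|QN9|² = (3−1)² + (10−9)² = 4 + 1 = 5
d²(Q, N10) = (3−7)² + (10−0)² = 16 + 100 = 116
Q is equidistant from N1 and N9 (both at squared distance 5), and every other site is strictly farther — so Q lies on the N1–N9 Voronoi edge.

N1 and N9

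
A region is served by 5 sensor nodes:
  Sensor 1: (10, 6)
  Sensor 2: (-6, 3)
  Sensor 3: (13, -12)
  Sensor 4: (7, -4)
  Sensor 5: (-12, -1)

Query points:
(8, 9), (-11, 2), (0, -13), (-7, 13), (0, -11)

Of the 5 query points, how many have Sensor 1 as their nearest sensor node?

(8, 9) — d² to each: Sensor 1:13, Sensor 2:232, Sensor 3:466, Sensor 4:170, Sensor 5:500 → nearest is Sensor 1
(-11, 2) — d² to each: Sensor 1:457, Sensor 2:26, Sensor 3:772, Sensor 4:360, Sensor 5:10 → nearest is Sensor 5
(0, -13) — d² to each: Sensor 1:461, Sensor 2:292, Sensor 3:170, Sensor 4:130, Sensor 5:288 → nearest is Sensor 4
(-7, 13) — d² to each: Sensor 1:338, Sensor 2:101, Sensor 3:1025, Sensor 4:485, Sensor 5:221 → nearest is Sensor 2
(0, -11) — d² to each: Sensor 1:389, Sensor 2:232, Sensor 3:170, Sensor 4:98, Sensor 5:244 → nearest is Sensor 4
1 of the 5 points has Sensor 1 as nearest.

1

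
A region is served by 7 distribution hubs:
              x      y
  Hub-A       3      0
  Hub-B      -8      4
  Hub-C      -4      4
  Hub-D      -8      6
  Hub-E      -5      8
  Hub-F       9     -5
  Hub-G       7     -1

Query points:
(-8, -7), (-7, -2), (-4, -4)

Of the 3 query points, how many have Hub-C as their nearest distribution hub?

1

(-8, -7) — d² to each: Hub-A:170, Hub-B:121, Hub-C:137, Hub-D:169, Hub-E:234, Hub-F:293, Hub-G:261 → nearest is Hub-B
(-7, -2) — d² to each: Hub-A:104, Hub-B:37, Hub-C:45, Hub-D:65, Hub-E:104, Hub-F:265, Hub-G:197 → nearest is Hub-B
(-4, -4) — d² to each: Hub-A:65, Hub-B:80, Hub-C:64, Hub-D:116, Hub-E:145, Hub-F:170, Hub-G:130 → nearest is Hub-C
1 of the 3 points has Hub-C as nearest.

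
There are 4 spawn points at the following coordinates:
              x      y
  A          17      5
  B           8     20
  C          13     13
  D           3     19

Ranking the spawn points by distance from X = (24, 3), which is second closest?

C

Since √ is increasing, it suffices to compare squared distances:
|XA|² = (24−17)² + (3−5)² = 49 + 4 = 53
|XB|² = (24−8)² + (3−20)² = 256 + 289 = 545
|XC|² = (24−13)² + (3−13)² = 121 + 100 = 221
|XD|² = (24−3)² + (3−19)² = 441 + 256 = 697
Sorted ascending: A, C, B, … — the second-nearest is C.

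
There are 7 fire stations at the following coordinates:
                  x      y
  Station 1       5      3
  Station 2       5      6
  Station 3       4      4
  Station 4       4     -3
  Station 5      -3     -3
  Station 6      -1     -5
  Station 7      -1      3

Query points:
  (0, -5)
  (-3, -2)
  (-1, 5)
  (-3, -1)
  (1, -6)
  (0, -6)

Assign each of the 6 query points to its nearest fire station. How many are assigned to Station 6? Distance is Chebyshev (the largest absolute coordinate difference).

3

(0, -5) — d to each: Station 1:8, Station 2:11, Station 3:9, Station 4:4, Station 5:3, Station 6:1, Station 7:8 → nearest is Station 6
(-3, -2) — d to each: Station 1:8, Station 2:8, Station 3:7, Station 4:7, Station 5:1, Station 6:3, Station 7:5 → nearest is Station 5
(-1, 5) — d to each: Station 1:6, Station 2:6, Station 3:5, Station 4:8, Station 5:8, Station 6:10, Station 7:2 → nearest is Station 7
(-3, -1) — d to each: Station 1:8, Station 2:8, Station 3:7, Station 4:7, Station 5:2, Station 6:4, Station 7:4 → nearest is Station 5
(1, -6) — d to each: Station 1:9, Station 2:12, Station 3:10, Station 4:3, Station 5:4, Station 6:2, Station 7:9 → nearest is Station 6
(0, -6) — d to each: Station 1:9, Station 2:12, Station 3:10, Station 4:4, Station 5:3, Station 6:1, Station 7:9 → nearest is Station 6
3 of the 6 points have Station 6 as nearest.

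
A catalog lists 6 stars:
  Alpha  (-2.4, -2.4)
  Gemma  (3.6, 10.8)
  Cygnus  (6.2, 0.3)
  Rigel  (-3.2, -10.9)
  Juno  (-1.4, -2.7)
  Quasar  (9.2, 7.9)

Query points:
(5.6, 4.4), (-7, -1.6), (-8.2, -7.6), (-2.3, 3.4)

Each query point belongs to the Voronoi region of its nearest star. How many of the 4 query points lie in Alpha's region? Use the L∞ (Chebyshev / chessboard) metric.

2

(5.6, 4.4) — d to each: Alpha:8, Gemma:6.4, Cygnus:4.1, Rigel:15.3, Juno:7.1, Quasar:3.6 → nearest is Quasar
(-7, -1.6) — d to each: Alpha:4.6, Gemma:12.4, Cygnus:13.2, Rigel:9.3, Juno:5.6, Quasar:16.2 → nearest is Alpha
(-8.2, -7.6) — d to each: Alpha:5.8, Gemma:18.4, Cygnus:14.4, Rigel:5, Juno:6.8, Quasar:17.4 → nearest is Rigel
(-2.3, 3.4) — d to each: Alpha:5.8, Gemma:7.4, Cygnus:8.5, Rigel:14.3, Juno:6.1, Quasar:11.5 → nearest is Alpha
2 of the 4 points have Alpha as nearest.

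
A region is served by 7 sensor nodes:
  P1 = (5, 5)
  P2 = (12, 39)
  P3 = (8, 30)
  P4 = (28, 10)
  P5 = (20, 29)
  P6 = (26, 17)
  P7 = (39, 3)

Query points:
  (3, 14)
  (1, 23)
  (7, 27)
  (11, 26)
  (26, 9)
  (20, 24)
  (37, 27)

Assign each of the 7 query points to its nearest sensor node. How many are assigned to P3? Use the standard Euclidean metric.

(3, 14) — d² to each: P1:85, P2:706, P3:281, P4:641, P5:514, P6:538, P7:1417 → nearest is P1
(1, 23) — d² to each: P1:340, P2:377, P3:98, P4:898, P5:397, P6:661, P7:1844 → nearest is P3
(7, 27) — d² to each: P1:488, P2:169, P3:10, P4:730, P5:173, P6:461, P7:1600 → nearest is P3
(11, 26) — d² to each: P1:477, P2:170, P3:25, P4:545, P5:90, P6:306, P7:1313 → nearest is P3
(26, 9) — d² to each: P1:457, P2:1096, P3:765, P4:5, P5:436, P6:64, P7:205 → nearest is P4
(20, 24) — d² to each: P1:586, P2:289, P3:180, P4:260, P5:25, P6:85, P7:802 → nearest is P5
(37, 27) — d² to each: P1:1508, P2:769, P3:850, P4:370, P5:293, P6:221, P7:580 → nearest is P6
3 of the 7 points have P3 as nearest.

3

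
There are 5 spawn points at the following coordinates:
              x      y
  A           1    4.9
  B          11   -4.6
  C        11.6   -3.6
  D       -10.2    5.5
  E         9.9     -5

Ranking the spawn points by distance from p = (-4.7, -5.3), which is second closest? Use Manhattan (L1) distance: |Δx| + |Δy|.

A

d(p,A) = |-4.7−1| + |-5.3−4.9| = 5.7 + 10.2 = 15.9
d(p,B) = |-4.7−11| + |-5.3−(-4.6)| = 15.7 + 0.7 = 16.4
d(p,C) = |-4.7−11.6| + |-5.3−(-3.6)| = 16.3 + 1.7 = 18
d(p,D) = |-4.7−(-10.2)| + |-5.3−5.5| = 5.5 + 10.8 = 16.3
d(p,E) = |-4.7−9.9| + |-5.3−(-5)| = 14.6 + 0.3 = 14.9
Sorted ascending: E, A, D, … — the second-nearest is A.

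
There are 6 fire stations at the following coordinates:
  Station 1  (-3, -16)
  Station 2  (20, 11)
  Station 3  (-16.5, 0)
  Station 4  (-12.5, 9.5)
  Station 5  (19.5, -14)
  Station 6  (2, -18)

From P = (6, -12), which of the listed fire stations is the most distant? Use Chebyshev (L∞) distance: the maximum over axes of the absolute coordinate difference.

Station 2

d(P, Station 1) = max(9, 4) = 9
d(P, Station 2) = max(14, 23) = 23
d(P, Station 3) = max(22.5, 12) = 22.5
d(P, Station 4) = max(18.5, 21.5) = 21.5
d(P, Station 5) = max(13.5, 2) = 13.5
d(P, Station 6) = max(4, 6) = 6
The largest is to Station 2.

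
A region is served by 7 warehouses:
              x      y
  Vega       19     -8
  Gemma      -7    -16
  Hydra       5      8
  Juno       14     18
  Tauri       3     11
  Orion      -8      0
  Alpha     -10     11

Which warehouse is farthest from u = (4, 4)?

Compare squared distances (the ordering matches that of the actual distances):
d²(u, Vega) = (4−19)² + (4−(-8))² = 225 + 144 = 369
d²(u, Gemma) = (4−(-7))² + (4−(-16))² = 121 + 400 = 521
d²(u, Hydra) = (4−5)² + (4−8)² = 1 + 16 = 17
d²(u, Juno) = (4−14)² + (4−18)² = 100 + 196 = 296
d²(u, Tauri) = (4−3)² + (4−11)² = 1 + 49 = 50
d²(u, Orion) = (4−(-8))² + (4−0)² = 144 + 16 = 160
d²(u, Alpha) = (4−(-10))² + (4−11)² = 196 + 49 = 245
The largest is to Gemma.

Gemma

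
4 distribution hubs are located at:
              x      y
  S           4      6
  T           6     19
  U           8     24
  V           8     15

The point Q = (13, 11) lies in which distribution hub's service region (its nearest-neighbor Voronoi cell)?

Since √ is increasing, it suffices to compare squared distances:
|QS|² = (13−4)² + (11−6)² = 81 + 25 = 106
|QT|² = (13−6)² + (11−19)² = 49 + 64 = 113
|QU|² = (13−8)² + (11−24)² = 25 + 169 = 194
|QV|² = (13−8)² + (11−15)² = 25 + 16 = 41
V is nearest.

V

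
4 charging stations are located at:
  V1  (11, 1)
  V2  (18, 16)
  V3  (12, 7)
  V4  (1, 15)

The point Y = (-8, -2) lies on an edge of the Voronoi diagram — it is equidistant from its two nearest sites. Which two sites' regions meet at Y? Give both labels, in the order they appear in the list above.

Squared distances from Y to each site:
|YV1|² = (-8−11)² + (-2−1)² = 361 + 9 = 370
|YV2|² = (-8−18)² + (-2−16)² = 676 + 324 = 1000
|YV3|² = (-8−12)² + (-2−7)² = 400 + 81 = 481
|YV4|² = (-8−1)² + (-2−15)² = 81 + 289 = 370
Y is equidistant from V1 and V4 (both at squared distance 370), and every other site is strictly farther — so Y lies on the V1–V4 Voronoi edge.

V1 and V4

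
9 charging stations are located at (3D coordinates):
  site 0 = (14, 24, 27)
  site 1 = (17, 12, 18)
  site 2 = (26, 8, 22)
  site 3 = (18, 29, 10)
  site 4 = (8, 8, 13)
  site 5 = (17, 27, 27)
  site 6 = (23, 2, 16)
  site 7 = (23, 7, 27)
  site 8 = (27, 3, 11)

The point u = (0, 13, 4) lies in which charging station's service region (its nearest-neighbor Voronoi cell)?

Compare squared distances (the ordering matches that of the actual distances):
d²(u, site 0) = (0−14)² + (13−24)² + (4−27)² = 196 + 121 + 529 = 846
d²(u, site 1) = (0−17)² + (13−12)² + (4−18)² = 289 + 1 + 196 = 486
d²(u, site 2) = (0−26)² + (13−8)² + (4−22)² = 676 + 25 + 324 = 1025
d²(u, site 3) = (0−18)² + (13−29)² + (4−10)² = 324 + 256 + 36 = 616
d²(u, site 4) = (0−8)² + (13−8)² + (4−13)² = 64 + 25 + 81 = 170
d²(u, site 5) = (0−17)² + (13−27)² + (4−27)² = 289 + 196 + 529 = 1014
d²(u, site 6) = (0−23)² + (13−2)² + (4−16)² = 529 + 121 + 144 = 794
d²(u, site 7) = (0−23)² + (13−7)² + (4−27)² = 529 + 36 + 529 = 1094
d²(u, site 8) = (0−27)² + (13−3)² + (4−11)² = 729 + 100 + 49 = 878
site 4 is nearest.

site 4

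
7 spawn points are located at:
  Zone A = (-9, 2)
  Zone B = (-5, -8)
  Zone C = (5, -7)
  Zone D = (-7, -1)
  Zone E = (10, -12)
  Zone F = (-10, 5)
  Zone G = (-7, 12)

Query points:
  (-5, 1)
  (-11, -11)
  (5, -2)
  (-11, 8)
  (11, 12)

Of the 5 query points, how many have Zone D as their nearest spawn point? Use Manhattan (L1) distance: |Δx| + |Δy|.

1

(-5, 1) — d to each: Zone A:5, Zone B:9, Zone C:18, Zone D:4, Zone E:28, Zone F:9, Zone G:13 → nearest is Zone D
(-11, -11) — d to each: Zone A:15, Zone B:9, Zone C:20, Zone D:14, Zone E:22, Zone F:17, Zone G:27 → nearest is Zone B
(5, -2) — d to each: Zone A:18, Zone B:16, Zone C:5, Zone D:13, Zone E:15, Zone F:22, Zone G:26 → nearest is Zone C
(-11, 8) — d to each: Zone A:8, Zone B:22, Zone C:31, Zone D:13, Zone E:41, Zone F:4, Zone G:8 → nearest is Zone F
(11, 12) — d to each: Zone A:30, Zone B:36, Zone C:25, Zone D:31, Zone E:25, Zone F:28, Zone G:18 → nearest is Zone G
1 of the 5 points has Zone D as nearest.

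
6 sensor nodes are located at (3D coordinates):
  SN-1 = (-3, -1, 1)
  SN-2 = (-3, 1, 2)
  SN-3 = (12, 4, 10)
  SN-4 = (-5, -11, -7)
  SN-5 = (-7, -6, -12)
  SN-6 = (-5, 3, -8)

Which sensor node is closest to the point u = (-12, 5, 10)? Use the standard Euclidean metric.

SN-2

Compare squared distances (the ordering matches that of the actual distances):
d²(u, SN-1) = 81 + 36 + 81 = 198
d²(u, SN-2) = 81 + 16 + 64 = 161
d²(u, SN-3) = 576 + 1 + 0 = 577
d²(u, SN-4) = 49 + 256 + 289 = 594
d²(u, SN-5) = 25 + 121 + 484 = 630
d²(u, SN-6) = 49 + 4 + 324 = 377
Minimum is at SN-2.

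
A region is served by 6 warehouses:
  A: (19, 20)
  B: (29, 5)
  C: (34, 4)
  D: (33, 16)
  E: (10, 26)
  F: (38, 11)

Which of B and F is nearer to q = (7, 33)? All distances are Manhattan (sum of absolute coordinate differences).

d(q,B) = |7−29| + |33−5| = 22 + 28 = 50
d(q,F) = |7−38| + |33−11| = 31 + 22 = 53
50 < 53, so B is closer.

B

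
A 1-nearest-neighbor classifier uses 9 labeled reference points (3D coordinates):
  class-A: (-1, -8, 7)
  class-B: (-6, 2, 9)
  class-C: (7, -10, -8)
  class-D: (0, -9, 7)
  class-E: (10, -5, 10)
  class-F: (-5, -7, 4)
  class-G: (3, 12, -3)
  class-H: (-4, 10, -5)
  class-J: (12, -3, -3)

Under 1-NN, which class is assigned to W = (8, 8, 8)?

Squared Euclidean distances:
d²(W, class-A) = (8−(-1))² + (8−(-8))² + (8−7)² = 81 + 256 + 1 = 338
d²(W, class-B) = (8−(-6))² + (8−2)² + (8−9)² = 196 + 36 + 1 = 233
d²(W, class-C) = (8−7)² + (8−(-10))² + (8−(-8))² = 1 + 324 + 256 = 581
d²(W, class-D) = (8−0)² + (8−(-9))² + (8−7)² = 64 + 289 + 1 = 354
d²(W, class-E) = (8−10)² + (8−(-5))² + (8−10)² = 4 + 169 + 4 = 177
d²(W, class-F) = (8−(-5))² + (8−(-7))² + (8−4)² = 169 + 225 + 16 = 410
d²(W, class-G) = (8−3)² + (8−12)² + (8−(-3))² = 25 + 16 + 121 = 162
d²(W, class-H) = (8−(-4))² + (8−10)² + (8−(-5))² = 144 + 4 + 169 = 317
d²(W, class-J) = (8−12)² + (8−(-3))² + (8−(-3))² = 16 + 121 + 121 = 258
The smallest is to class-G, so W lies in the Voronoi region of class-G.

class-G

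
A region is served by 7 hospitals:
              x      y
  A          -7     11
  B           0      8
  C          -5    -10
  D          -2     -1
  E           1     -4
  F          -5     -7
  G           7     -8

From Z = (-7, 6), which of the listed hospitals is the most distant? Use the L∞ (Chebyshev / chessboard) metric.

d(Z,A) = max(0, 5) = 5
d(Z,B) = max(7, 2) = 7
d(Z,C) = max(2, 16) = 16
d(Z,D) = max(5, 7) = 7
d(Z,E) = max(8, 10) = 10
d(Z,F) = max(2, 13) = 13
d(Z,G) = max(14, 14) = 14
The largest is to C.

C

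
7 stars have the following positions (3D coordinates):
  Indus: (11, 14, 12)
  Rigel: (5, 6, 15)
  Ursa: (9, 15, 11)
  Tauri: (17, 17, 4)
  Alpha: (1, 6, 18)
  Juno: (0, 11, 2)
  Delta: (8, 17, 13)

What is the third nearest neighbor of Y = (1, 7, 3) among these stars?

Ursa

Since √ is increasing, it suffices to compare squared distances:
d²(Y, Indus) = (1−11)² + (7−14)² + (3−12)² = 100 + 49 + 81 = 230
d²(Y, Rigel) = (1−5)² + (7−6)² + (3−15)² = 16 + 1 + 144 = 161
d²(Y, Ursa) = (1−9)² + (7−15)² + (3−11)² = 64 + 64 + 64 = 192
d²(Y, Tauri) = (1−17)² + (7−17)² + (3−4)² = 256 + 100 + 1 = 357
d²(Y, Alpha) = (1−1)² + (7−6)² + (3−18)² = 0 + 1 + 225 = 226
d²(Y, Juno) = (1−0)² + (7−11)² + (3−2)² = 1 + 16 + 1 = 18
d²(Y, Delta) = (1−8)² + (7−17)² + (3−13)² = 49 + 100 + 100 = 249
Sorted ascending: Juno, Rigel, Ursa, Alpha, … — the third-nearest is Ursa.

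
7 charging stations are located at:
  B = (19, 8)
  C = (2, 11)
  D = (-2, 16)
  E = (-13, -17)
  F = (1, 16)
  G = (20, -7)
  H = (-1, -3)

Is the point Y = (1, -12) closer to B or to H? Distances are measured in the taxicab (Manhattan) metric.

H

d(Y,B) = |1−19| + |-12−8| = 18 + 20 = 38
d(Y,H) = |1−(-1)| + |-12−(-3)| = 2 + 9 = 11
38 > 11, so H is closer.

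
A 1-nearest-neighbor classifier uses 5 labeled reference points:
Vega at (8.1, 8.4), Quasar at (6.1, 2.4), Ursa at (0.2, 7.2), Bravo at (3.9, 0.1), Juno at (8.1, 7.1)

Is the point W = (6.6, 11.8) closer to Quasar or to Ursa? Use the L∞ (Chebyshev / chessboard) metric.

Ursa

d(W, Quasar) = max(0.5, 9.4) = 9.4
d(W, Ursa) = max(6.4, 4.6) = 6.4
9.4 > 6.4, so Ursa is closer.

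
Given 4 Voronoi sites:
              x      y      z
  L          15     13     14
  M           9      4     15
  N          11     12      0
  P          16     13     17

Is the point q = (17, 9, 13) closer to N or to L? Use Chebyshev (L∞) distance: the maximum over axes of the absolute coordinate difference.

L

d(q,N) = max(6, 3, 13) = 13
d(q,L) = max(2, 4, 1) = 4
13 > 4, so L is closer.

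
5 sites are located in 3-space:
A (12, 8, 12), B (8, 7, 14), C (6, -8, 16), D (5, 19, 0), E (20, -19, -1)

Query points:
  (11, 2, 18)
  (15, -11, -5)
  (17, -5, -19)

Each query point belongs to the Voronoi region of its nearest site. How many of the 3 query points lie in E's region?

2

(11, 2, 18) — d² to each: A:73, B:50, C:129, D:649, E:883 → nearest is B
(15, -11, -5) — d² to each: A:659, B:734, C:531, D:1025, E:105 → nearest is E
(17, -5, -19) — d² to each: A:1155, B:1314, C:1355, D:1081, E:529 → nearest is E
2 of the 3 points have E as nearest.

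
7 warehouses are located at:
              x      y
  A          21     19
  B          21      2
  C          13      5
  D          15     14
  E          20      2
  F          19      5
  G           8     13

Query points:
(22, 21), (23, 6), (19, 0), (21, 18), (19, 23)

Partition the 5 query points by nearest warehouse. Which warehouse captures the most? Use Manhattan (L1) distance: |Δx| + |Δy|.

(22, 21) — d to each: A:3, B:20, C:25, D:14, E:21, F:19, G:22 → nearest is A
(23, 6) — d to each: A:15, B:6, C:11, D:16, E:7, F:5, G:22 → nearest is F
(19, 0) — d to each: A:21, B:4, C:11, D:18, E:3, F:5, G:24 → nearest is E
(21, 18) — d to each: A:1, B:16, C:21, D:10, E:17, F:15, G:18 → nearest is A
(19, 23) — d to each: A:6, B:23, C:24, D:13, E:22, F:18, G:21 → nearest is A
Tally — A:3, E:1, F:1. A captures the most (3).

A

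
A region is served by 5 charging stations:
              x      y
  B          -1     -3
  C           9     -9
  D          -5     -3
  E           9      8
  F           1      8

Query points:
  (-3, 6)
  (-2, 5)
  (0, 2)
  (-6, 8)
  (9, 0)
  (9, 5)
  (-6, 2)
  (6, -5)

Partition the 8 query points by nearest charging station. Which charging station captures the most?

F

(-3, 6) — d² to each: B:85, C:369, D:85, E:148, F:20 → nearest is F
(-2, 5) — d² to each: B:65, C:317, D:73, E:130, F:18 → nearest is F
(0, 2) — d² to each: B:26, C:202, D:50, E:117, F:37 → nearest is B
(-6, 8) — d² to each: B:146, C:514, D:122, E:225, F:49 → nearest is F
(9, 0) — d² to each: B:109, C:81, D:205, E:64, F:128 → nearest is E
(9, 5) — d² to each: B:164, C:196, D:260, E:9, F:73 → nearest is E
(-6, 2) — d² to each: B:50, C:346, D:26, E:261, F:85 → nearest is D
(6, -5) — d² to each: B:53, C:25, D:125, E:178, F:194 → nearest is C
Tally — B:1, C:1, D:1, E:2, F:3. F captures the most (3).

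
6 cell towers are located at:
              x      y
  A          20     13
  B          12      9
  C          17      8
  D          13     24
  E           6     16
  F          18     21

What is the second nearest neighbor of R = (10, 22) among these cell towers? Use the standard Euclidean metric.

E

Squared Euclidean distances:
|RA|² = (10−20)² + (22−13)² = 100 + 81 = 181
|RB|² = (10−12)² + (22−9)² = 4 + 169 = 173
|RC|² = (10−17)² + (22−8)² = 49 + 196 = 245
|RD|² = (10−13)² + (22−24)² = 9 + 4 = 13
|RE|² = (10−6)² + (22−16)² = 16 + 36 = 52
|RF|² = (10−18)² + (22−21)² = 64 + 1 = 65
Sorted ascending: D, E, F, … — the second-nearest is E.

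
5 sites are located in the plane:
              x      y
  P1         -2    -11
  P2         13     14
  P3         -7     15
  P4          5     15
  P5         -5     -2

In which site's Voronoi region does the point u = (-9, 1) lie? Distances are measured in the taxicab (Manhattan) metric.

P5

d(u,P1) = |-9−(-2)| + |1−(-11)| = 7 + 12 = 19
d(u,P2) = |-9−13| + |1−14| = 22 + 13 = 35
d(u,P3) = |-9−(-7)| + |1−15| = 2 + 14 = 16
d(u,P4) = |-9−5| + |1−15| = 14 + 14 = 28
d(u,P5) = |-9−(-5)| + |1−(-2)| = 4 + 3 = 7
Minimum is at P5.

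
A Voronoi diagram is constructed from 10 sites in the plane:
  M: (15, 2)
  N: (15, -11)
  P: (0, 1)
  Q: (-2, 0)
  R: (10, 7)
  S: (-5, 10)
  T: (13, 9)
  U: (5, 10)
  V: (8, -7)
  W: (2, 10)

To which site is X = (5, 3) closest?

Squared Euclidean distances:
|XM|² = (5−15)² + (3−2)² = 100 + 1 = 101
|XN|² = (5−15)² + (3−(-11))² = 100 + 196 = 296
|XP|² = (5−0)² + (3−1)² = 25 + 4 = 29
|XQ|² = (5−(-2))² + (3−0)² = 49 + 9 = 58
|XR|² = (5−10)² + (3−7)² = 25 + 16 = 41
|XS|² = (5−(-5))² + (3−10)² = 100 + 49 = 149
|XT|² = (5−13)² + (3−9)² = 64 + 36 = 100
|XU|² = (5−5)² + (3−10)² = 0 + 49 = 49
|XV|² = (5−8)² + (3−(-7))² = 9 + 100 = 109
|XW|² = (5−2)² + (3−10)² = 9 + 49 = 58
The smallest is to P, so X lies in the Voronoi region of P.

P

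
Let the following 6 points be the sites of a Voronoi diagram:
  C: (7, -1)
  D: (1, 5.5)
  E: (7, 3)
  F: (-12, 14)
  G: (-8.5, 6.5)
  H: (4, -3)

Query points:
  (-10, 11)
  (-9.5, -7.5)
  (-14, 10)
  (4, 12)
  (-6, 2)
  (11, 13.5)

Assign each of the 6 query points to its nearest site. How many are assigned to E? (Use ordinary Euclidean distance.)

(-10, 11) — d² to each: C:433, D:151.25, E:353, F:13, G:22.5, H:392 → nearest is F
(-9.5, -7.5) — d² to each: C:314.5, D:279.25, E:382.5, F:468.5, G:197, H:202.5 → nearest is G
(-14, 10) — d² to each: C:562, D:245.25, E:490, F:20, G:42.5, H:493 → nearest is F
(4, 12) — d² to each: C:178, D:51.25, E:90, F:260, G:186.5, H:225 → nearest is D
(-6, 2) — d² to each: C:178, D:61.25, E:170, F:180, G:26.5, H:125 → nearest is G
(11, 13.5) — d² to each: C:226.25, D:164, E:126.25, F:529.25, G:429.25, H:321.25 → nearest is E
1 of the 6 points has E as nearest.

1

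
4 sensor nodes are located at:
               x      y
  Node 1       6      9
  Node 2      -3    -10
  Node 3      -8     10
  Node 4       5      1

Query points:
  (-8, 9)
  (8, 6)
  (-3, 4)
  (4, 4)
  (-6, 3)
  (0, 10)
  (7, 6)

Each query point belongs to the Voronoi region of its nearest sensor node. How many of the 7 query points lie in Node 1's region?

(-8, 9) — d² to each: Node 1:196, Node 2:386, Node 3:1, Node 4:233 → nearest is Node 3
(8, 6) — d² to each: Node 1:13, Node 2:377, Node 3:272, Node 4:34 → nearest is Node 1
(-3, 4) — d² to each: Node 1:106, Node 2:196, Node 3:61, Node 4:73 → nearest is Node 3
(4, 4) — d² to each: Node 1:29, Node 2:245, Node 3:180, Node 4:10 → nearest is Node 4
(-6, 3) — d² to each: Node 1:180, Node 2:178, Node 3:53, Node 4:125 → nearest is Node 3
(0, 10) — d² to each: Node 1:37, Node 2:409, Node 3:64, Node 4:106 → nearest is Node 1
(7, 6) — d² to each: Node 1:10, Node 2:356, Node 3:241, Node 4:29 → nearest is Node 1
3 of the 7 points have Node 1 as nearest.

3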